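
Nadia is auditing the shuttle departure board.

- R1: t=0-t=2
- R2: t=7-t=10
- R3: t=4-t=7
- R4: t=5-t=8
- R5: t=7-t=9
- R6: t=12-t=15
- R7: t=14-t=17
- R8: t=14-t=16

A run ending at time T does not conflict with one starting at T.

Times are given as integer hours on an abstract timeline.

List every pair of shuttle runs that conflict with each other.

Sorted by start: R1, R3, R4, R2, R5, R6, R7, R8.
R3 starts after R1 ends, so nothing later overlaps R1 either.
R4 starts before R3 ends → R3 and R4 overlap.
R2 starts exactly when R3 ends (back-to-back, no overlap), so nothing later overlaps R3 either.
R2 starts before R4 ends → R4 and R2 overlap.
R5 starts before R4 ends → R4 and R5 overlap.
R6 starts after R4 ends, so nothing later overlaps R4 either.
R5 starts before R2 ends → R2 and R5 overlap.
R6 starts after R2 ends, so nothing later overlaps R2 either.
R6 starts after R5 ends, so nothing later overlaps R5 either.
R7 starts before R6 ends → R6 and R7 overlap.
R8 starts before R6 ends → R6 and R8 overlap.
R8 starts before R7 ends → R7 and R8 overlap.

R2 & R4, R2 & R5, R3 & R4, R4 & R5, R6 & R7, R6 & R8, R7 & R8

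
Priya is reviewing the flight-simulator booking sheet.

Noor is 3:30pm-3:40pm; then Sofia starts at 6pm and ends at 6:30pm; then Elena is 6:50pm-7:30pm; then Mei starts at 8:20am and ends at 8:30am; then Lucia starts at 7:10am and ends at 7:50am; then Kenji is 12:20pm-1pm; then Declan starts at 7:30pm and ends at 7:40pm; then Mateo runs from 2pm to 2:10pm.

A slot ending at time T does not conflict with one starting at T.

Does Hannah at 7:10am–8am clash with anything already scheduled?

Yes — it overlaps Lucia

Lucia: starts 7:10am before Hannah ends 8am, and ends 7:50am after Hannah starts 7:10am → overlap.
Mei: starts 8:20am at or after Hannah ends 8am → clear.
Kenji: starts 12:20pm at or after Hannah ends 8am → clear.
Mateo: starts 2pm at or after Hannah ends 8am → clear.
Noor: starts 3:30pm at or after Hannah ends 8am → clear.
Sofia: starts 6pm at or after Hannah ends 8am → clear.
Elena: starts 6:50pm at or after Hannah ends 8am → clear.
Declan: starts 7:30pm at or after Hannah ends 8am → clear.
Hannah overlaps Lucia.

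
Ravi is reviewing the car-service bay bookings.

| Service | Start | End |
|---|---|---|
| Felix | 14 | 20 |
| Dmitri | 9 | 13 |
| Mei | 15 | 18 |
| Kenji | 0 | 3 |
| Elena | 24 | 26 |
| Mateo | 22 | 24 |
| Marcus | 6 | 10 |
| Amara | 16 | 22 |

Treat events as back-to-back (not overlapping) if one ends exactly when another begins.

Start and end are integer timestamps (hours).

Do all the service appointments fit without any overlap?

Sorted by start: Kenji, Marcus, Dmitri, Felix, Mei, Amara, Mateo, Elena.
Marcus starts after Kenji ends — done with Kenji.
Dmitri starts before Marcus ends → Marcus and Dmitri overlap.
That's a conflict, so the schedule is not conflict-free.

No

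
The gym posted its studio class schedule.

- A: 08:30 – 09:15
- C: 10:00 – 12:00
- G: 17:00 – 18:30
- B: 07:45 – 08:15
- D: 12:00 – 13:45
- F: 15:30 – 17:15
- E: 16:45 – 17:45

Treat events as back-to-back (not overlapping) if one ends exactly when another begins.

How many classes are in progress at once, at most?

3

Sort all start/end points and keep a running count:
07:45 start B → 1
08:15 end B → 0
08:30 start A → 1
09:15 end A → 0
10:00 start C → 1
12:00 end C → 0
12:00 start D → 1
13:45 end D → 0
15:30 start F → 1
16:45 start E → 2
17:00 start G → 3
17:15 end F → 2
17:45 end E → 1
18:30 end G → 0
Peak is 3, at 17:00 (E, F, G).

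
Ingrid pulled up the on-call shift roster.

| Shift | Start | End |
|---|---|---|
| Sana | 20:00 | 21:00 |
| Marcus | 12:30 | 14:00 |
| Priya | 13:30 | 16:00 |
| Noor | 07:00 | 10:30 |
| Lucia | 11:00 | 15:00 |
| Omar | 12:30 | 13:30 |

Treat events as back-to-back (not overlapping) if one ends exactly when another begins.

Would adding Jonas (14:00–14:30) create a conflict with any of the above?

Noor: ends 10:30 at or before Jonas starts 14:00 → clear.
Lucia: starts 11:00 before Jonas ends 14:30, and ends 15:00 after Jonas starts 14:00 → overlap.
Omar: ends 13:30 at or before Jonas starts 14:00 → clear.
Marcus: ends 14:00 at or before Jonas starts 14:00 → clear.
Priya: starts 13:30 before Jonas ends 14:30, and ends 16:00 after Jonas starts 14:00 → overlap.
Sana: starts 20:00 at or after Jonas ends 14:30 → clear.
Jonas overlaps Lucia, Priya.

Yes — it overlaps Lucia, Priya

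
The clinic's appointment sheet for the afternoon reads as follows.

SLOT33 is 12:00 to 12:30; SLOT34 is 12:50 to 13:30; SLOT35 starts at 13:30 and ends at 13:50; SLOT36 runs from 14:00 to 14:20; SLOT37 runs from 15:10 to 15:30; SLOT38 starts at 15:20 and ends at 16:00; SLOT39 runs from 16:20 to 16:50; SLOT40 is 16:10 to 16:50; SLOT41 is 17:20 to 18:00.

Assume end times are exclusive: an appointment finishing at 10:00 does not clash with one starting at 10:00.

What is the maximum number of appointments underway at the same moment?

2

Walk through starts and ends in time order (an end at T is processed before a start at T):
12:00 start SLOT33 → 1
12:30 end SLOT33 → 0
12:50 start SLOT34 → 1
13:30 end SLOT34 → 0
13:30 start SLOT35 → 1
13:50 end SLOT35 → 0
14:00 start SLOT36 → 1
14:20 end SLOT36 → 0
15:10 start SLOT37 → 1
15:20 start SLOT38 → 2
15:30 end SLOT37 → 1
16:00 end SLOT38 → 0
16:10 start SLOT40 → 1
16:20 start SLOT39 → 2
16:50 end SLOT39 → 1
16:50 end SLOT40 → 0
17:20 start SLOT41 → 1
18:00 end SLOT41 → 0
Peak is 2, at 15:20 (SLOT37, SLOT38).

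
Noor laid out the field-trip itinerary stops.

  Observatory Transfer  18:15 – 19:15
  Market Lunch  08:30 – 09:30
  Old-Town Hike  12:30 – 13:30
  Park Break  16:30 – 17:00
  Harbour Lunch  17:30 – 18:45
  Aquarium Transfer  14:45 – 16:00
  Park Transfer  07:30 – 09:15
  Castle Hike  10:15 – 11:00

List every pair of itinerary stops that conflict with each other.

Check each pair: they overlap iff neither finishes before the other starts.
Sorted by start: Park Transfer, Market Lunch, Castle Hike, Old-Town Hike, Aquarium Transfer, Park Break, Harbour Lunch, Observatory Transfer.
Market Lunch starts before Park Transfer ends → Park Transfer and Market Lunch overlap.
Castle Hike starts after Park Transfer ends — done with Park Transfer.
Castle Hike starts after Market Lunch ends — done with Market Lunch.
Old-Town Hike starts after Castle Hike ends — done with Castle Hike.
Aquarium Transfer starts after Old-Town Hike ends — done with Old-Town Hike.
Park Break starts after Aquarium Transfer ends — done with Aquarium Transfer.
Harbour Lunch starts after Park Break ends — done with Park Break.
Observatory Transfer starts before Harbour Lunch ends → Harbour Lunch and Observatory Transfer overlap.

Harbour Lunch & Observatory Transfer, Market Lunch & Park Transfer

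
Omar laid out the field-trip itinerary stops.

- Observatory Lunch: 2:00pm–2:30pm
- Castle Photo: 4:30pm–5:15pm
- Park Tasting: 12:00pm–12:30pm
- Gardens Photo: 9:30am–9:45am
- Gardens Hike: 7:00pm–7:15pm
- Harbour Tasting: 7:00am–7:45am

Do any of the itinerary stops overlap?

No

Sorted by start: Harbour Tasting, Gardens Photo, Park Tasting, Observatory Lunch, Castle Photo, Gardens Hike.
Gardens Photo starts after Harbour Tasting ends, so nothing later overlaps Harbour Tasting either.
Park Tasting starts after Gardens Photo ends, so nothing later overlaps Gardens Photo either.
Observatory Lunch starts after Park Tasting ends, so nothing later overlaps Park Tasting either.
Castle Photo starts after Observatory Lunch ends, so nothing later overlaps Observatory Lunch either.
Gardens Hike starts after Castle Photo ends.
Every pair is clear; the schedule has no overlaps.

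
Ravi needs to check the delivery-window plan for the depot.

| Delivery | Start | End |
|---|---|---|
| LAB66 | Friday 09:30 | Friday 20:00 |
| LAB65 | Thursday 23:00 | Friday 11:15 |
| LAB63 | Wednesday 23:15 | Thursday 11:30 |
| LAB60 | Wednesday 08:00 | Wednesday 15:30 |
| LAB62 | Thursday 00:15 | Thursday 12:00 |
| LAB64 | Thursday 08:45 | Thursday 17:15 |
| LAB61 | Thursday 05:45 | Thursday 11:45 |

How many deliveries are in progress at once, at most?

4

Sweep the timeline, counting +1 at each start and −1 at each end (ends before starts at a tie):
Wednesday 08:00 start LAB60 → 1
Wednesday 15:30 end LAB60 → 0
Wednesday 23:15 start LAB63 → 1
Thursday 00:15 start LAB62 → 2
Thursday 05:45 start LAB61 → 3
Thursday 08:45 start LAB64 → 4
Thursday 11:30 end LAB63 → 3
Thursday 11:45 end LAB61 → 2
Thursday 12:00 end LAB62 → 1
Thursday 17:15 end LAB64 → 0
Thursday 23:00 start LAB65 → 1
Friday 09:30 start LAB66 → 2
Friday 11:15 end LAB65 → 1
Friday 20:00 end LAB66 → 0
Peak is 4, at Thursday 08:45 (LAB61, LAB62, LAB63, LAB64).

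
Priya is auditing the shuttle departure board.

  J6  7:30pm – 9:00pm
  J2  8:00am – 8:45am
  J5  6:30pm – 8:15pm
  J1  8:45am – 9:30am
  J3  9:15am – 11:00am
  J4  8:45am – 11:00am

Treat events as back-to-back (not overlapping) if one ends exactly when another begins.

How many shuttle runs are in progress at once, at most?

Sweep the timeline, counting +1 at each start and −1 at each end (ends before starts at a tie):
8:00am start J2 → 1
8:45am end J2 → 0
8:45am start J1 → 1
8:45am start J4 → 2
9:15am start J3 → 3
9:30am end J1 → 2
11:00am end J3 → 1
11:00am end J4 → 0
6:30pm start J5 → 1
7:30pm start J6 → 2
8:15pm end J5 → 1
9:00pm end J6 → 0
Peak is 3, at 9:15am (J1, J3, J4).

3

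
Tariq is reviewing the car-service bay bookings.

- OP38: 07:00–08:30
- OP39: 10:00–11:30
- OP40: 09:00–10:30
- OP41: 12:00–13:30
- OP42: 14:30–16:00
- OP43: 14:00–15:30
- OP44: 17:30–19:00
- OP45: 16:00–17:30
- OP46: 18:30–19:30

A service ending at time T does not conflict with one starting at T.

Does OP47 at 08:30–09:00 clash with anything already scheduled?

No — it doesn't clash with anything

OP38: ends 08:30 at or before OP47 starts 08:30 → clear.
OP40: starts 09:00 at or after OP47 ends 09:00 → clear.
OP39: starts 10:00 at or after OP47 ends 09:00 → clear.
OP41: starts 12:00 at or after OP47 ends 09:00 → clear.
OP43: starts 14:00 at or after OP47 ends 09:00 → clear.
OP42: starts 14:30 at or after OP47 ends 09:00 → clear.
OP45: starts 16:00 at or after OP47 ends 09:00 → clear.
OP44: starts 17:30 at or after OP47 ends 09:00 → clear.
OP46: starts 18:30 at or after OP47 ends 09:00 → clear.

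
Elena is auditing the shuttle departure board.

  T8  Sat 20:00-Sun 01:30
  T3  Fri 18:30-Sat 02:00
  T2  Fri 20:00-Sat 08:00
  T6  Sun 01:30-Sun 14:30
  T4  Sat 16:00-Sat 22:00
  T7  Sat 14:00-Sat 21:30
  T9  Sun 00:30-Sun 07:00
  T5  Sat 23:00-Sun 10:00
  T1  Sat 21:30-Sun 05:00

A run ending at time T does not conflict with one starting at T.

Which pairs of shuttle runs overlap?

T1 & T4, T1 & T5, T1 & T6, T1 & T8, T1 & T9, T2 & T3, T4 & T7, T4 & T8, T5 & T6, T5 & T8, T5 & T9, T6 & T9, T7 & T8, T8 & T9

Sorted by start: T3, T2, T7, T4, T8, T1, T5, T9, T6.
T2 starts before T3 ends → T3 and T2 overlap.
T7 starts after T3 ends, so T3 has no further overlaps.
T7 starts after T2 ends, so T2 has no further overlaps.
T4 starts before T7 ends → T7 and T4 overlap.
T8 starts before T7 ends → T7 and T8 overlap.
T1 starts exactly when T7 ends (back-to-back, no overlap), so T7 has no further overlaps.
T8 starts before T4 ends → T4 and T8 overlap.
T1 starts before T4 ends → T4 and T1 overlap.
T5 starts after T4 ends, so T4 has no further overlaps.
T1 starts before T8 ends → T8 and T1 overlap.
T5 starts before T8 ends → T8 and T5 overlap.
T9 starts before T8 ends → T8 and T9 overlap.
T6 starts exactly when T8 ends (back-to-back, no overlap).
T5 starts before T1 ends → T1 and T5 overlap.
T9 starts before T1 ends → T1 and T9 overlap.
T6 starts before T1 ends → T1 and T6 overlap.
T9 starts before T5 ends → T5 and T9 overlap.
T6 starts before T5 ends → T5 and T6 overlap.
T6 starts before T9 ends → T9 and T6 overlap.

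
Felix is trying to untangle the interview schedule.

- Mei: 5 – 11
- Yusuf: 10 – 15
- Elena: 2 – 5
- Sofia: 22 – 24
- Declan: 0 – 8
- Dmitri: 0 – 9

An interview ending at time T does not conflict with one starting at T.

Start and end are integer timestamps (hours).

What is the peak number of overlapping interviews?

Sort all start/end points and keep a running count:
0 start Declan → 1
0 start Dmitri → 2
2 start Elena → 3
5 end Elena → 2
5 start Mei → 3
8 end Declan → 2
9 end Dmitri → 1
10 start Yusuf → 2
11 end Mei → 1
15 end Yusuf → 0
22 start Sofia → 1
24 end Sofia → 0
Peak is 3, at 2 (Declan, Dmitri, Elena).

3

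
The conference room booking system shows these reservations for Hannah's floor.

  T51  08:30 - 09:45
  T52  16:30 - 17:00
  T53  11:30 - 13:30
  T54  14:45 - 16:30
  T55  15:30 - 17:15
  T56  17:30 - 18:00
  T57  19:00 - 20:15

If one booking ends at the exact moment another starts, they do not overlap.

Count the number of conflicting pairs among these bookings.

2

Sorted by start: T51, T53, T54, T55, T52, T56, T57.
T53 starts after T51 ends; T51 is clear from here.
T54 starts after T53 ends; T53 is clear from here.
T55 starts before T54 ends → T54 and T55 overlap.
T52 starts exactly when T54 ends (back-to-back, no overlap); T54 is clear from here.
T52 starts before T55 ends → T55 and T52 overlap.
T56 starts after T55 ends; T55 is clear from here.
T56 starts after T52 ends; T52 is clear from here.
T57 starts after T56 ends.
Overlapping pairs: T52 & T55, T54 & T55 — 2 in total.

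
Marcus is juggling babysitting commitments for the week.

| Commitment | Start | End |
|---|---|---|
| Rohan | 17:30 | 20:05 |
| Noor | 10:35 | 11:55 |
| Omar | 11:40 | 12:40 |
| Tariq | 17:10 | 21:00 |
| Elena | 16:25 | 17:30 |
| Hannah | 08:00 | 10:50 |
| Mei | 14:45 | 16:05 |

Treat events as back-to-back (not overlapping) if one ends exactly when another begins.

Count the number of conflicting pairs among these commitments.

Two intervals overlap when each starts before the other ends.
Sorted by start: Hannah, Noor, Omar, Mei, Elena, Tariq, Rohan.
Noor starts before Hannah ends → Hannah and Noor overlap.
Omar starts after Hannah ends — done with Hannah.
Omar starts before Noor ends → Noor and Omar overlap.
Mei starts after Noor ends — done with Noor.
Mei starts after Omar ends — done with Omar.
Elena starts after Mei ends — done with Mei.
Tariq starts before Elena ends → Elena and Tariq overlap.
Rohan starts exactly when Elena ends (back-to-back, no overlap).
Rohan starts before Tariq ends → Tariq and Rohan overlap.
Overlapping pairs: Elena & Tariq, Hannah & Noor, Noor & Omar, Rohan & Tariq — 4 in total.

4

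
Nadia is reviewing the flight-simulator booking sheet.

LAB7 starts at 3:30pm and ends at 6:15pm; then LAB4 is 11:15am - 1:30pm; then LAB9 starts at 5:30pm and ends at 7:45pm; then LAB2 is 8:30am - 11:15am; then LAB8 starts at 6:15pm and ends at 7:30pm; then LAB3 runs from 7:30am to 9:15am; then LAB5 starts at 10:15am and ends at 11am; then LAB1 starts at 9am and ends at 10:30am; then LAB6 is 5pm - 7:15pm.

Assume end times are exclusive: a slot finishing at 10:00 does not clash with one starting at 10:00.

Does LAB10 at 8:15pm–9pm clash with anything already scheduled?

LAB3: ends 9:15am at or before LAB10 starts 8:15pm → clear.
LAB2: ends 11:15am at or before LAB10 starts 8:15pm → clear.
LAB1: ends 10:30am at or before LAB10 starts 8:15pm → clear.
LAB5: ends 11am at or before LAB10 starts 8:15pm → clear.
LAB4: ends 1:30pm at or before LAB10 starts 8:15pm → clear.
LAB7: ends 6:15pm at or before LAB10 starts 8:15pm → clear.
LAB6: ends 7:15pm at or before LAB10 starts 8:15pm → clear.
LAB9: ends 7:45pm at or before LAB10 starts 8:15pm → clear.
LAB8: ends 7:30pm at or before LAB10 starts 8:15pm → clear.

No — it doesn't clash with anything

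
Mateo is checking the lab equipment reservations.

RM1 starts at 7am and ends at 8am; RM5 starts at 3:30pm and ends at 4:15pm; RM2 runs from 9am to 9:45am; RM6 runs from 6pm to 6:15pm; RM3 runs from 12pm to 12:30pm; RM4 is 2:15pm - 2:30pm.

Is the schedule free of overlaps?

Yes

Check each pair: they overlap iff neither finishes before the other starts.
Sorted by start: RM1, RM2, RM3, RM4, RM5, RM6.
RM2 starts after RM1 ends — done with RM1.
RM3 starts after RM2 ends — done with RM2.
RM4 starts after RM3 ends — done with RM3.
RM5 starts after RM4 ends — done with RM4.
RM6 starts after RM5 ends.
Every pair is clear; the schedule has no overlaps.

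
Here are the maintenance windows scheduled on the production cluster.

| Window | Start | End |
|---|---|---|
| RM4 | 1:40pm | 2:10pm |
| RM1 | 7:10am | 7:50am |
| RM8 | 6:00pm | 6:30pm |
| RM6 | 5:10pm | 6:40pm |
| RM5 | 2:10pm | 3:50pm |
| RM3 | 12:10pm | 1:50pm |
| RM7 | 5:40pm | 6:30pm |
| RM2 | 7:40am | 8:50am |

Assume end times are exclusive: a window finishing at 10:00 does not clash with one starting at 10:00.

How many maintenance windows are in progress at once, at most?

3

Sort all start/end points and keep a running count:
7:10am start RM1 → 1
7:40am start RM2 → 2
7:50am end RM1 → 1
8:50am end RM2 → 0
12:10pm start RM3 → 1
1:40pm start RM4 → 2
1:50pm end RM3 → 1
2:10pm end RM4 → 0
2:10pm start RM5 → 1
3:50pm end RM5 → 0
5:10pm start RM6 → 1
5:40pm start RM7 → 2
6:00pm start RM8 → 3
6:30pm end RM7 → 2
6:30pm end RM8 → 1
6:40pm end RM6 → 0
Peak is 3, at 6:00pm (RM6, RM7, RM8).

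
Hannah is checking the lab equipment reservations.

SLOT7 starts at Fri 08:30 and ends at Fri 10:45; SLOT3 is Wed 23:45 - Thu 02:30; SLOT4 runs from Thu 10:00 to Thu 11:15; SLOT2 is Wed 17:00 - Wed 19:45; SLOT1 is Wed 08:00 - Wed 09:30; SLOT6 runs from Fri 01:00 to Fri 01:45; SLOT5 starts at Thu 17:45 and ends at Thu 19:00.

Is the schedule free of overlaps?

Sorted by start: SLOT1, SLOT2, SLOT3, SLOT4, SLOT5, SLOT6, SLOT7.
SLOT2 starts after SLOT1 ends; SLOT1 is clear from here.
SLOT3 starts after SLOT2 ends; SLOT2 is clear from here.
SLOT4 starts after SLOT3 ends; SLOT3 is clear from here.
SLOT5 starts after SLOT4 ends; SLOT4 is clear from here.
SLOT6 starts after SLOT5 ends; SLOT5 is clear from here.
SLOT7 starts after SLOT6 ends.
Every pair is clear; the schedule has no overlaps.

Yes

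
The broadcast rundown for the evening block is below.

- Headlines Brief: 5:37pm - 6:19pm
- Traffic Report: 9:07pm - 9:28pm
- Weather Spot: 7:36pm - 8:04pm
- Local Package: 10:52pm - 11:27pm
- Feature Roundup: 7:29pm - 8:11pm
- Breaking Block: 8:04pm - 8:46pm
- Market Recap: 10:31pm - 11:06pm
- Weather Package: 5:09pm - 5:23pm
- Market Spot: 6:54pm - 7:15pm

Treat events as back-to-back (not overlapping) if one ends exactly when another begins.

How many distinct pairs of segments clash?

3

Sorted by start: Weather Package, Headlines Brief, Market Spot, Feature Roundup, Weather Spot, Breaking Block, Traffic Report, Market Recap, Local Package.
Headlines Brief starts after Weather Package ends, so nothing later overlaps Weather Package either.
Market Spot starts after Headlines Brief ends, so nothing later overlaps Headlines Brief either.
Feature Roundup starts after Market Spot ends, so nothing later overlaps Market Spot either.
Weather Spot starts before Feature Roundup ends → Feature Roundup and Weather Spot overlap.
Breaking Block starts before Feature Roundup ends → Feature Roundup and Breaking Block overlap.
Traffic Report starts after Feature Roundup ends, so nothing later overlaps Feature Roundup either.
Breaking Block starts exactly when Weather Spot ends (back-to-back, no overlap), so nothing later overlaps Weather Spot either.
Traffic Report starts after Breaking Block ends, so nothing later overlaps Breaking Block either.
Market Recap starts after Traffic Report ends, so nothing later overlaps Traffic Report either.
Local Package starts before Market Recap ends → Market Recap and Local Package overlap.
Overlapping pairs: Breaking Block & Feature Roundup, Feature Roundup & Weather Spot, Local Package & Market Recap — 3 in total.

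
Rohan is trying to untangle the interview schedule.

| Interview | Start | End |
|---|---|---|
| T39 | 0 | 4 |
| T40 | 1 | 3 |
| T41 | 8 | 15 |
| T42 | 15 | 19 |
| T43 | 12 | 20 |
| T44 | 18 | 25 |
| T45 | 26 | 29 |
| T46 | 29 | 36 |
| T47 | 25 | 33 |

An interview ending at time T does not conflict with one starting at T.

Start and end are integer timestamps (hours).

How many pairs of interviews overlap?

Check each pair: they overlap iff neither finishes before the other starts.
Sorted by start: T39, T40, T41, T43, T42, T44, T47, T45, T46.
T40 starts before T39 ends → T39 and T40 overlap.
T41 starts after T39 ends, so T39 has no further overlaps.
T41 starts after T40 ends, so T40 has no further overlaps.
T43 starts before T41 ends → T41 and T43 overlap.
T42 starts exactly when T41 ends (back-to-back, no overlap), so T41 has no further overlaps.
T42 starts before T43 ends → T43 and T42 overlap.
T44 starts before T43 ends → T43 and T44 overlap.
T47 starts after T43 ends, so T43 has no further overlaps.
T44 starts before T42 ends → T42 and T44 overlap.
T47 starts after T42 ends, so T42 has no further overlaps.
T47 starts exactly when T44 ends (back-to-back, no overlap), so T44 has no further overlaps.
T45 starts before T47 ends → T47 and T45 overlap.
T46 starts before T47 ends → T47 and T46 overlap.
T46 starts exactly when T45 ends (back-to-back, no overlap).
Overlapping pairs: T39 & T40, T41 & T43, T42 & T43, T42 & T44, T43 & T44, T45 & T47, T46 & T47 — 7 in total.

7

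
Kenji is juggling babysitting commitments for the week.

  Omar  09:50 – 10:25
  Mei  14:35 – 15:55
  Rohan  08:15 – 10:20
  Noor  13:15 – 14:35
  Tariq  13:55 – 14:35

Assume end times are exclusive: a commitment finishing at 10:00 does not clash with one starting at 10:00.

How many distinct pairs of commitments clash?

2

Sorted by start: Rohan, Omar, Noor, Tariq, Mei.
Omar starts before Rohan ends → Rohan and Omar overlap.
Noor starts after Rohan ends, so Rohan has no further overlaps.
Noor starts after Omar ends, so Omar has no further overlaps.
Tariq starts before Noor ends → Noor and Tariq overlap.
Mei starts exactly when Noor ends (back-to-back, no overlap).
Mei starts exactly when Tariq ends (back-to-back, no overlap).
Overlapping pairs: Noor & Tariq, Omar & Rohan — 2 in total.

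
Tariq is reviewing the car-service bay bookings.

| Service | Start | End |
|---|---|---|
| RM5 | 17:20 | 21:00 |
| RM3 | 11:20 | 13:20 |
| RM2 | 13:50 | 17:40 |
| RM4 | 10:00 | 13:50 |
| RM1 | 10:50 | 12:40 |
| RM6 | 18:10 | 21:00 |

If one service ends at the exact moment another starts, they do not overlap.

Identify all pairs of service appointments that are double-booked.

Sorted by start: RM4, RM1, RM3, RM2, RM5, RM6.
RM1 starts before RM4 ends → RM4 and RM1 overlap.
RM3 starts before RM4 ends → RM4 and RM3 overlap.
RM2 starts exactly when RM4 ends (back-to-back, no overlap), so nothing later overlaps RM4 either.
RM3 starts before RM1 ends → RM1 and RM3 overlap.
RM2 starts after RM1 ends, so nothing later overlaps RM1 either.
RM2 starts after RM3 ends, so nothing later overlaps RM3 either.
RM5 starts before RM2 ends → RM2 and RM5 overlap.
RM6 starts after RM2 ends.
RM6 starts before RM5 ends → RM5 and RM6 overlap.

RM1 & RM3, RM1 & RM4, RM2 & RM5, RM3 & RM4, RM5 & RM6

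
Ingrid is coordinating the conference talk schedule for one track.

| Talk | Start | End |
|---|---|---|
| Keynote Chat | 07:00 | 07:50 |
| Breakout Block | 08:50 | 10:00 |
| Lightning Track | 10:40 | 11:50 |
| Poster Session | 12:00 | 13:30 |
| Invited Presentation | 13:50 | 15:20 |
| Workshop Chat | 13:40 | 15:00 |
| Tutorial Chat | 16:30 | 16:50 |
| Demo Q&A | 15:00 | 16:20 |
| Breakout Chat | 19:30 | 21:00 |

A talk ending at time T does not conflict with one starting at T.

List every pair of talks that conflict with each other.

Demo Q&A & Invited Presentation, Invited Presentation & Workshop Chat

Sorted by start: Keynote Chat, Breakout Block, Lightning Track, Poster Session, Workshop Chat, Invited Presentation, Demo Q&A, Tutorial Chat, Breakout Chat.
Breakout Block starts after Keynote Chat ends, so Keynote Chat has no further overlaps.
Lightning Track starts after Breakout Block ends, so Breakout Block has no further overlaps.
Poster Session starts after Lightning Track ends, so Lightning Track has no further overlaps.
Workshop Chat starts after Poster Session ends, so Poster Session has no further overlaps.
Invited Presentation starts before Workshop Chat ends → Workshop Chat and Invited Presentation overlap.
Demo Q&A starts exactly when Workshop Chat ends (back-to-back, no overlap), so Workshop Chat has no further overlaps.
Demo Q&A starts before Invited Presentation ends → Invited Presentation and Demo Q&A overlap.
Tutorial Chat starts after Invited Presentation ends, so Invited Presentation has no further overlaps.
Tutorial Chat starts after Demo Q&A ends, so Demo Q&A has no further overlaps.
Breakout Chat starts after Tutorial Chat ends.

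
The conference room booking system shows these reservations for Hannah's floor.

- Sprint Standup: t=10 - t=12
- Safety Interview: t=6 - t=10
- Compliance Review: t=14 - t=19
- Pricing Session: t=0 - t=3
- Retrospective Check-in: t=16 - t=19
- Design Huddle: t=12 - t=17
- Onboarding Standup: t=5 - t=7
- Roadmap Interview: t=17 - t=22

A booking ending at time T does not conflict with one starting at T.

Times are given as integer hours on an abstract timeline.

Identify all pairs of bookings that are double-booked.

Compliance Review & Design Huddle, Compliance Review & Retrospective Check-in, Compliance Review & Roadmap Interview, Design Huddle & Retrospective Check-in, Onboarding Standup & Safety Interview, Retrospective Check-in & Roadmap Interview

Sorted by start: Pricing Session, Onboarding Standup, Safety Interview, Sprint Standup, Design Huddle, Compliance Review, Retrospective Check-in, Roadmap Interview.
Onboarding Standup starts after Pricing Session ends, so Pricing Session has no further overlaps.
Safety Interview starts before Onboarding Standup ends → Onboarding Standup and Safety Interview overlap.
Sprint Standup starts after Onboarding Standup ends, so Onboarding Standup has no further overlaps.
Sprint Standup starts exactly when Safety Interview ends (back-to-back, no overlap), so Safety Interview has no further overlaps.
Design Huddle starts exactly when Sprint Standup ends (back-to-back, no overlap), so Sprint Standup has no further overlaps.
Compliance Review starts before Design Huddle ends → Design Huddle and Compliance Review overlap.
Retrospective Check-in starts before Design Huddle ends → Design Huddle and Retrospective Check-in overlap.
Roadmap Interview starts exactly when Design Huddle ends (back-to-back, no overlap).
Retrospective Check-in starts before Compliance Review ends → Compliance Review and Retrospective Check-in overlap.
Roadmap Interview starts before Compliance Review ends → Compliance Review and Roadmap Interview overlap.
Roadmap Interview starts before Retrospective Check-in ends → Retrospective Check-in and Roadmap Interview overlap.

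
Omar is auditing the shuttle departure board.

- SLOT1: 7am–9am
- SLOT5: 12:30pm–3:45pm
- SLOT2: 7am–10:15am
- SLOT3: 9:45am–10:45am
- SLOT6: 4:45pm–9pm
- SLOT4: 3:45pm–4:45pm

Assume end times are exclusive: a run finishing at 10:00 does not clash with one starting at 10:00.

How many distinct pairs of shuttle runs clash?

Check each pair: they overlap iff neither finishes before the other starts.
Sorted by start: SLOT1, SLOT2, SLOT3, SLOT5, SLOT4, SLOT6.
SLOT2 starts before SLOT1 ends → SLOT1 and SLOT2 overlap.
SLOT3 starts after SLOT1 ends; SLOT1 is clear from here.
SLOT3 starts before SLOT2 ends → SLOT2 and SLOT3 overlap.
SLOT5 starts after SLOT2 ends; SLOT2 is clear from here.
SLOT5 starts after SLOT3 ends; SLOT3 is clear from here.
SLOT4 starts exactly when SLOT5 ends (back-to-back, no overlap); SLOT5 is clear from here.
SLOT6 starts exactly when SLOT4 ends (back-to-back, no overlap).
Overlapping pairs: SLOT1 & SLOT2, SLOT2 & SLOT3 — 2 in total.

2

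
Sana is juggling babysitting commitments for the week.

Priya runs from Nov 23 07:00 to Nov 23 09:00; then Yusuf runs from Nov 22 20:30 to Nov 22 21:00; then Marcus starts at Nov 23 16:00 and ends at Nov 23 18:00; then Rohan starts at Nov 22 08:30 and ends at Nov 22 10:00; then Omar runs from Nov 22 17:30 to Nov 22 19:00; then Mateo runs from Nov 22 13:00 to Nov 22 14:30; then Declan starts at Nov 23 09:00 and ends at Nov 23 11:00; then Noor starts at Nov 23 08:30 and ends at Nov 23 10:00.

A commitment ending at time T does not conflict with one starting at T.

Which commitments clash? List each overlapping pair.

Sorted by start: Rohan, Mateo, Omar, Yusuf, Priya, Noor, Declan, Marcus.
Mateo starts after Rohan ends — done with Rohan.
Omar starts after Mateo ends — done with Mateo.
Yusuf starts after Omar ends — done with Omar.
Priya starts after Yusuf ends — done with Yusuf.
Noor starts before Priya ends → Priya and Noor overlap.
Declan starts exactly when Priya ends (back-to-back, no overlap) — done with Priya.
Declan starts before Noor ends → Noor and Declan overlap.
Marcus starts after Noor ends.
Marcus starts after Declan ends.

Declan & Noor, Noor & Priya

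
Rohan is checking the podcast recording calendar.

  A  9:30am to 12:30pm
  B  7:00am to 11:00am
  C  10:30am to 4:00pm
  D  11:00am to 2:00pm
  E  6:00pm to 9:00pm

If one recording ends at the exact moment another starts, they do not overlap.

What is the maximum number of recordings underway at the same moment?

3

Sweep the timeline, counting +1 at each start and −1 at each end (ends before starts at a tie):
7:00am start B → 1
9:30am start A → 2
10:30am start C → 3
11:00am end B → 2
11:00am start D → 3
12:30pm end A → 2
2:00pm end D → 1
4:00pm end C → 0
6:00pm start E → 1
9:00pm end E → 0
Peak is 3, at 10:30am (A, B, C).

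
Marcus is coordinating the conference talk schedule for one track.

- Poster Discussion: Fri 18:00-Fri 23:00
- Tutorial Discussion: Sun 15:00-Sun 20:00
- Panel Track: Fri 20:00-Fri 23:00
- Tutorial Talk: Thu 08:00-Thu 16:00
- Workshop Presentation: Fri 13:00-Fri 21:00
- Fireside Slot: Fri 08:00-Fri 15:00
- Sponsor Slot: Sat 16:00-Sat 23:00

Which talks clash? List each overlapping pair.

Sorted by start: Tutorial Talk, Fireside Slot, Workshop Presentation, Poster Discussion, Panel Track, Sponsor Slot, Tutorial Discussion.
Fireside Slot starts after Tutorial Talk ends — done with Tutorial Talk.
Workshop Presentation starts before Fireside Slot ends → Fireside Slot and Workshop Presentation overlap.
Poster Discussion starts after Fireside Slot ends — done with Fireside Slot.
Poster Discussion starts before Workshop Presentation ends → Workshop Presentation and Poster Discussion overlap.
Panel Track starts before Workshop Presentation ends → Workshop Presentation and Panel Track overlap.
Sponsor Slot starts after Workshop Presentation ends — done with Workshop Presentation.
Panel Track starts before Poster Discussion ends → Poster Discussion and Panel Track overlap.
Sponsor Slot starts after Poster Discussion ends — done with Poster Discussion.
Sponsor Slot starts after Panel Track ends — done with Panel Track.
Tutorial Discussion starts after Sponsor Slot ends.

Fireside Slot & Workshop Presentation, Panel Track & Poster Discussion, Panel Track & Workshop Presentation, Poster Discussion & Workshop Presentation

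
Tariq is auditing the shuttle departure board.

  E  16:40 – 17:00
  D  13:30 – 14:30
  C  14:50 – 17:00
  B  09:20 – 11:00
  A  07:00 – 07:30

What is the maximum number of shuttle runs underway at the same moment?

Sort all start/end points and keep a running count:
07:00 start A → 1
07:30 end A → 0
09:20 start B → 1
11:00 end B → 0
13:30 start D → 1
14:30 end D → 0
14:50 start C → 1
16:40 start E → 2
17:00 end C → 1
17:00 end E → 0
Peak is 2, at 16:40 (C, E).

2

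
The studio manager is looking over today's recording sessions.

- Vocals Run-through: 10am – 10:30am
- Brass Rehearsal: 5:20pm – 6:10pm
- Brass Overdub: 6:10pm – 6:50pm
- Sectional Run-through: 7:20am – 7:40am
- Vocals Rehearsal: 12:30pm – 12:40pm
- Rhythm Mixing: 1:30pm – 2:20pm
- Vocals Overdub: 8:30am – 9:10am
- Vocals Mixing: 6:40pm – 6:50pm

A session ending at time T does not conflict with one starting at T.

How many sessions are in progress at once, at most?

Sweep the timeline, counting +1 at each start and −1 at each end (ends before starts at a tie):
7:20am start Sectional Run-through → 1
7:40am end Sectional Run-through → 0
8:30am start Vocals Overdub → 1
9:10am end Vocals Overdub → 0
10am start Vocals Run-through → 1
10:30am end Vocals Run-through → 0
12:30pm start Vocals Rehearsal → 1
12:40pm end Vocals Rehearsal → 0
1:30pm start Rhythm Mixing → 1
2:20pm end Rhythm Mixing → 0
5:20pm start Brass Rehearsal → 1
6:10pm end Brass Rehearsal → 0
6:10pm start Brass Overdub → 1
6:40pm start Vocals Mixing → 2
6:50pm end Brass Overdub → 1
6:50pm end Vocals Mixing → 0
Peak is 2, at 6:40pm (Brass Overdub, Vocals Mixing).

2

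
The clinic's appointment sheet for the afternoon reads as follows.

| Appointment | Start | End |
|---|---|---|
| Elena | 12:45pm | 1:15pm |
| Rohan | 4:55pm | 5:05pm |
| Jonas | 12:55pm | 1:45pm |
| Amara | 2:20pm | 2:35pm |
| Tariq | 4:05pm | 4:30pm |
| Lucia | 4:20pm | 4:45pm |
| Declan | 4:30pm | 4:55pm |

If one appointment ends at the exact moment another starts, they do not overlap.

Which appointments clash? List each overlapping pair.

Declan & Lucia, Elena & Jonas, Lucia & Tariq

Sorted by start: Elena, Jonas, Amara, Tariq, Lucia, Declan, Rohan.
Jonas starts before Elena ends → Elena and Jonas overlap.
Amara starts after Elena ends, so Elena has no further overlaps.
Amara starts after Jonas ends, so Jonas has no further overlaps.
Tariq starts after Amara ends, so Amara has no further overlaps.
Lucia starts before Tariq ends → Tariq and Lucia overlap.
Declan starts exactly when Tariq ends (back-to-back, no overlap), so Tariq has no further overlaps.
Declan starts before Lucia ends → Lucia and Declan overlap.
Rohan starts after Lucia ends.
Rohan starts exactly when Declan ends (back-to-back, no overlap).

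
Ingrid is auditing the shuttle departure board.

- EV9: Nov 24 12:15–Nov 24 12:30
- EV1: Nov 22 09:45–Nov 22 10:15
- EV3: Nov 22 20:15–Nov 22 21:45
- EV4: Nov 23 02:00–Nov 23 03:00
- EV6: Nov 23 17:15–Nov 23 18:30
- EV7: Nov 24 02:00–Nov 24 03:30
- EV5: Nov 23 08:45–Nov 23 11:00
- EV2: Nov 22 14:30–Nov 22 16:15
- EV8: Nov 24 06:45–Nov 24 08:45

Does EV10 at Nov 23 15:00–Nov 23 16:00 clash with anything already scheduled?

No — it doesn't clash with anything

EV1: ends Nov 22 10:15 at or before EV10 starts Nov 23 15:00 → clear.
EV2: ends Nov 22 16:15 at or before EV10 starts Nov 23 15:00 → clear.
EV3: ends Nov 22 21:45 at or before EV10 starts Nov 23 15:00 → clear.
EV4: ends Nov 23 03:00 at or before EV10 starts Nov 23 15:00 → clear.
EV5: ends Nov 23 11:00 at or before EV10 starts Nov 23 15:00 → clear.
EV6: starts Nov 23 17:15 at or after EV10 ends Nov 23 16:00 → clear.
EV7: starts Nov 24 02:00 at or after EV10 ends Nov 23 16:00 → clear.
EV8: starts Nov 24 06:45 at or after EV10 ends Nov 23 16:00 → clear.
EV9: starts Nov 24 12:15 at or after EV10 ends Nov 23 16:00 → clear.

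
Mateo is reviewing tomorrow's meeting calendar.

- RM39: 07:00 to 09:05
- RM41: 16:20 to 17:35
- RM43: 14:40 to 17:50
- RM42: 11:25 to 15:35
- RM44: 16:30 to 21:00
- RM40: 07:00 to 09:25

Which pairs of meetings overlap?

RM39 & RM40, RM41 & RM43, RM41 & RM44, RM42 & RM43, RM43 & RM44

Sorted by start: RM39, RM40, RM42, RM43, RM41, RM44.
RM40 starts before RM39 ends → RM39 and RM40 overlap.
RM42 starts after RM39 ends, so RM39 has no further overlaps.
RM42 starts after RM40 ends, so RM40 has no further overlaps.
RM43 starts before RM42 ends → RM42 and RM43 overlap.
RM41 starts after RM42 ends, so RM42 has no further overlaps.
RM41 starts before RM43 ends → RM43 and RM41 overlap.
RM44 starts before RM43 ends → RM43 and RM44 overlap.
RM44 starts before RM41 ends → RM41 and RM44 overlap.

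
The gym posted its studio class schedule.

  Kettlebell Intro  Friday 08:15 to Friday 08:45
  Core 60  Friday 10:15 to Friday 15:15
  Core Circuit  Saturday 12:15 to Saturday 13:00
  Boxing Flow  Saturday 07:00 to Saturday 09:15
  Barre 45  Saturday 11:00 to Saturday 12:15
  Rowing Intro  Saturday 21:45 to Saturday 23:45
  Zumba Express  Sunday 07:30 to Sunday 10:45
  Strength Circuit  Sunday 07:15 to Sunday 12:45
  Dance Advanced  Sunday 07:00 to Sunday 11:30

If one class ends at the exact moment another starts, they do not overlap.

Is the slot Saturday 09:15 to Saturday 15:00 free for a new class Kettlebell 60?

No — it overlaps Barre 45, Core Circuit

Kettlebell Intro: ends Friday 08:45 at or before Kettlebell 60 starts Saturday 09:15 → clear.
Core 60: ends Friday 15:15 at or before Kettlebell 60 starts Saturday 09:15 → clear.
Boxing Flow: ends Saturday 09:15 at or before Kettlebell 60 starts Saturday 09:15 → clear.
Barre 45: starts Saturday 11:00 before Kettlebell 60 ends Saturday 15:00, and ends Saturday 12:15 after Kettlebell 60 starts Saturday 09:15 → overlap.
Core Circuit: starts Saturday 12:15 before Kettlebell 60 ends Saturday 15:00, and ends Saturday 13:00 after Kettlebell 60 starts Saturday 09:15 → overlap.
Rowing Intro: starts Saturday 21:45 at or after Kettlebell 60 ends Saturday 15:00 → clear.
Dance Advanced: starts Sunday 07:00 at or after Kettlebell 60 ends Saturday 15:00 → clear.
Strength Circuit: starts Sunday 07:15 at or after Kettlebell 60 ends Saturday 15:00 → clear.
Zumba Express: starts Sunday 07:30 at or after Kettlebell 60 ends Saturday 15:00 → clear.
Kettlebell 60 overlaps Core Circuit, Barre 45.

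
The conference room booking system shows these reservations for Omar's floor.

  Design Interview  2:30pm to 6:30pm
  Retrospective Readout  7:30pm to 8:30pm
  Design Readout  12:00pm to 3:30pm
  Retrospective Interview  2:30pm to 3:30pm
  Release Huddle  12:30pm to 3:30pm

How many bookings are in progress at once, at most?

Sweep the timeline, counting +1 at each start and −1 at each end (ends before starts at a tie):
12:00pm start Design Readout → 1
12:30pm start Release Huddle → 2
2:30pm start Design Interview → 3
2:30pm start Retrospective Interview → 4
3:30pm end Design Readout → 3
3:30pm end Release Huddle → 2
3:30pm end Retrospective Interview → 1
6:30pm end Design Interview → 0
7:30pm start Retrospective Readout → 1
8:30pm end Retrospective Readout → 0
Peak is 4, at 2:30pm (Design Interview, Design Readout, Release Huddle, Retrospective Interview).

4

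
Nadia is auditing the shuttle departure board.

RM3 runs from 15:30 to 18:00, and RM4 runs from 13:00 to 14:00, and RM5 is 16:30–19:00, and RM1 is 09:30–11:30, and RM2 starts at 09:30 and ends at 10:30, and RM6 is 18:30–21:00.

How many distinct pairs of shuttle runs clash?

3

Sorted by start: RM1, RM2, RM4, RM3, RM5, RM6.
RM2 starts before RM1 ends → RM1 and RM2 overlap.
RM4 starts after RM1 ends, so RM1 has no further overlaps.
RM4 starts after RM2 ends, so RM2 has no further overlaps.
RM3 starts after RM4 ends, so RM4 has no further overlaps.
RM5 starts before RM3 ends → RM3 and RM5 overlap.
RM6 starts after RM3 ends.
RM6 starts before RM5 ends → RM5 and RM6 overlap.
Overlapping pairs: RM1 & RM2, RM3 & RM5, RM5 & RM6 — 3 in total.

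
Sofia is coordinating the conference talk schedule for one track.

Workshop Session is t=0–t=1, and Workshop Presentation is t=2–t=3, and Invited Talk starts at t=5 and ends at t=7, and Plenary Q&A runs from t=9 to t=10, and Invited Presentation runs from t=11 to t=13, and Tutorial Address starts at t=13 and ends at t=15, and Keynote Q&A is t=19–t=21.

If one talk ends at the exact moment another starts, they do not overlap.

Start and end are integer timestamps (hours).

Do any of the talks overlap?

No

Sorted by start: Workshop Session, Workshop Presentation, Invited Talk, Plenary Q&A, Invited Presentation, Tutorial Address, Keynote Q&A.
Workshop Presentation starts after Workshop Session ends, so Workshop Session has no further overlaps.
Invited Talk starts after Workshop Presentation ends, so Workshop Presentation has no further overlaps.
Plenary Q&A starts after Invited Talk ends, so Invited Talk has no further overlaps.
Invited Presentation starts after Plenary Q&A ends, so Plenary Q&A has no further overlaps.
Tutorial Address starts exactly when Invited Presentation ends (back-to-back, no overlap), so Invited Presentation has no further overlaps.
Keynote Q&A starts after Tutorial Address ends.
Every pair is clear; the schedule has no overlaps.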